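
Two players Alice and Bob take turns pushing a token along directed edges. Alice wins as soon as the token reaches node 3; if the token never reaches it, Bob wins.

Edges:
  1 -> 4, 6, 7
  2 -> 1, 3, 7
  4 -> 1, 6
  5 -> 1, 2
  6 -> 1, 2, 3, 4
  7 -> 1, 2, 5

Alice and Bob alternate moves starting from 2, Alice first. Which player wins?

Alice

Track states (vertex, player-to-move).
A0 = {(3,Alice), (3,Bob)}
A1: add {(2,Alice), (6,Alice)}.
(2,Alice) ∈ A1 ⇒ Alice forces the target.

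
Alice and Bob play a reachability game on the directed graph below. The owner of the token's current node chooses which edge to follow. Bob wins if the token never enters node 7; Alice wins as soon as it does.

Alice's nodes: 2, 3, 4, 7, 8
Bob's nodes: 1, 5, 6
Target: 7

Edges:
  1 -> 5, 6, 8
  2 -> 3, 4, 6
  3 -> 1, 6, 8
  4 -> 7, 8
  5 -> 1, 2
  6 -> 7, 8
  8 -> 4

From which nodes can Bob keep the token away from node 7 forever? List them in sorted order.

1, 5

A0 = {7}
A1: add {4} — 4 (Alice) has 4→7.
A2: add {2, 8} — 2 (Alice) has 2→4; 8 (Alice) has 8→4.
A3: add {3, 6} — 3 (Alice) has 3→8; 6 (Bob): all of {7, 8} already in.
A4 = A3; e.g. 1 (Bob) can still go to 5. Fixed point.
Alice's attractor = {2, 3, 4, 6, 7, 8}; Bob avoids the target exactly from the complement.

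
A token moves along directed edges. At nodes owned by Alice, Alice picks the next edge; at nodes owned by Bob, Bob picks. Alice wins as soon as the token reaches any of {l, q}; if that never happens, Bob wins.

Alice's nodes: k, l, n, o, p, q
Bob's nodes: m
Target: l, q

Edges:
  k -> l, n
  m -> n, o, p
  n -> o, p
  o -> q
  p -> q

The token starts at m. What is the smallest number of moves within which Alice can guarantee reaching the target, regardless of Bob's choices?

3

A0 = {l, q}
A1: add {k, o, p} — k (Alice) has k→l; o (Alice) has o→q; p (Alice) has p→q.
A2: add {n} — n (Alice) has n→o.
A3: add {m} — m (Bob): all of {n, o, p} already in.
A3 = all vertices. Fixed point.
m enters the attractor at level 3, so Alice can force the target in 3 moves from there.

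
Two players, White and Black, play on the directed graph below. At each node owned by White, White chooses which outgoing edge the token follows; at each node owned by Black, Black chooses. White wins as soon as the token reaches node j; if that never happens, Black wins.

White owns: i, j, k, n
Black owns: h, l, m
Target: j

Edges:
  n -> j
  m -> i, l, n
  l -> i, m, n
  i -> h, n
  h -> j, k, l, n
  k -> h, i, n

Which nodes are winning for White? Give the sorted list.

i, j, k, n

A0 = {j}
A1: add {n} — n (White) has n→j.
A2: add {i, k} — i (White) has i→n; k (White) has k→n.
A3 = A2; e.g. h (Black) can still go to l. Fixed point.
White's winning region = {i, j, k, n}.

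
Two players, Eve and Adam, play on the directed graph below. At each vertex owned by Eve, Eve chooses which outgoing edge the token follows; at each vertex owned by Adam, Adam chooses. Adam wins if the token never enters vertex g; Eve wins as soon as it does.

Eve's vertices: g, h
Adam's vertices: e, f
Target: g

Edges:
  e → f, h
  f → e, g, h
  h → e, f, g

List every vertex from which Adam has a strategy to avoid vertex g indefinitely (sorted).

e, f

A0 = {g}
A1: add {h} — h (Eve) has h→g.
A2 = A1; e.g. e (Adam) can still go to f. Fixed point.
Eve's attractor = {g, h}; Adam avoids the target exactly from the complement.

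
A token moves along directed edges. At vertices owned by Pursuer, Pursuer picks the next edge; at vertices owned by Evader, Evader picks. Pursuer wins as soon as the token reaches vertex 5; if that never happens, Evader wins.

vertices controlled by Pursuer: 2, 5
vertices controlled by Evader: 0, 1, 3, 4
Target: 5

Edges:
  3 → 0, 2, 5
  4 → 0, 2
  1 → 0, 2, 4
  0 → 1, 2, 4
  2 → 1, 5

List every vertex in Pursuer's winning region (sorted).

2, 5

A0 = {5}
A1: add {2} — 2 (Pursuer) has 2→5.
A2 = A1; e.g. 0 (Evader) can still go to 1. Fixed point.
Pursuer's winning region = {2, 5}.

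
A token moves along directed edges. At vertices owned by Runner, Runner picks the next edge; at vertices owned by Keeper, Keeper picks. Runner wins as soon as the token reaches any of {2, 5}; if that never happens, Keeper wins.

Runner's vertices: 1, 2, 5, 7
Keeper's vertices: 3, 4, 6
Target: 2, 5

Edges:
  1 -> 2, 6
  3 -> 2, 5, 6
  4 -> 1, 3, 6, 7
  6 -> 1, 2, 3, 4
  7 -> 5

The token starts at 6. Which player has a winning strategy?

A0 = {2, 5}
A1: add {1, 7} — 1 (Runner) has 1→2; 7 (Runner) has 7→5.
A2 = A1; e.g. 3 (Keeper) can still go to 6. Fixed point.
6 never enters the attractor, so Keeper can avoid the target forever.

Keeper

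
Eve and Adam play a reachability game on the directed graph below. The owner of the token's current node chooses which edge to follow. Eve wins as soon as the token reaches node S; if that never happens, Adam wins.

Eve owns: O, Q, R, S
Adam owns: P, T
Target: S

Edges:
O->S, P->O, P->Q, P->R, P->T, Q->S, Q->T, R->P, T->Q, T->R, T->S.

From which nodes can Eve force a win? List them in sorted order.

O, Q, S

A0 = {S}
A1: add {O, Q} — O (Eve) has O→S; Q (Eve) has Q→S.
A2 = A1; e.g. P (Adam) can still go to R. Fixed point.
Eve's winning region = {O, Q, S}.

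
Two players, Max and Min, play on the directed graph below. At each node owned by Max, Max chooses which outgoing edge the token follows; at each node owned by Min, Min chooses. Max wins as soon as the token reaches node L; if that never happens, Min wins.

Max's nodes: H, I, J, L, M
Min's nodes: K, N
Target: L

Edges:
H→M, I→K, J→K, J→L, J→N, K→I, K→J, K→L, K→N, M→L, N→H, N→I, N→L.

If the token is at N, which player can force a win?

A0 = {L}
A1: add {J, M} — J (Max) has J→L; M (Max) has M→L.
A2: add {H} — H (Max) has H→M.
A3 = A2; e.g. I (Max) has no edge into A2. Fixed point.
N never enters the attractor, so Min can avoid the target forever.

Min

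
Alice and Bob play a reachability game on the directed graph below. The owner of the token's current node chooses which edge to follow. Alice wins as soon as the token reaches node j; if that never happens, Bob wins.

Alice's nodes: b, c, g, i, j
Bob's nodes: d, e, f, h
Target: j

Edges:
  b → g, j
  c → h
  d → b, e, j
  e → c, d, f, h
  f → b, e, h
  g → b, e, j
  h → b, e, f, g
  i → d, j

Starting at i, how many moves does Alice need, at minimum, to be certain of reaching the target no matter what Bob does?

A0 = {j}
A1: add {b, g, i} — b (Alice) has b→j; g (Alice) has g→j; i (Alice) has i→j.
A2 = A1; e.g. c (Alice) has no edge into A1. Fixed point.
i enters the attractor at level 1, so Alice can force the target in 1 move from there.

1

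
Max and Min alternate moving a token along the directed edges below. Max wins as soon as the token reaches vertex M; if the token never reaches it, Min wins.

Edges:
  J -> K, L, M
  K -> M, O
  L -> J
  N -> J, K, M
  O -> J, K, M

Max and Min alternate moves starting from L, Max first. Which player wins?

Min

Track states (vertex, player-to-move).
A0 = {(M,Max), (M,Min)}
A1: add {(J,Max), (K,Max), (N,Max), (O,Max)}.
A2: add {(K,Min), (L,Min), (N,Min), (O,Min)}.
A3 = A2; e.g. (J,Min) stays out. (L,Max) never enters ⇒ Min avoids the target.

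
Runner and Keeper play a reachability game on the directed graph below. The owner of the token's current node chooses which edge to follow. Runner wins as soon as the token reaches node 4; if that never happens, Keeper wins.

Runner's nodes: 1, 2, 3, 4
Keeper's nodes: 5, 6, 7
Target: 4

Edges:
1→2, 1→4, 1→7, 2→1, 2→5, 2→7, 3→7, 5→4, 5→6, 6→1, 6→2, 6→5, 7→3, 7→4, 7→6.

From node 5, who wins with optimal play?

Keeper

A0 = {4}
A1: add {1} — 1 (Runner) has 1→4.
A2: add {2} — 2 (Runner) has 2→1.
A3 = A2; e.g. 3 (Runner) has no edge into A2. Fixed point.
5 never enters the attractor, so Keeper can avoid the target forever.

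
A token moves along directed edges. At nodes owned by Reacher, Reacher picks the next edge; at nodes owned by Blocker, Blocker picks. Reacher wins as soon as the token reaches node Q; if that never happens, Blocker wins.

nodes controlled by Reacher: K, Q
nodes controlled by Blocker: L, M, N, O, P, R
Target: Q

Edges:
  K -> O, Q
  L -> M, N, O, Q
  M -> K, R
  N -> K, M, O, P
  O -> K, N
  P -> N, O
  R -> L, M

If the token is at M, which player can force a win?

Blocker

A0 = {Q}
A1: add {K} — K (Reacher) has K→Q.
A2 = A1; e.g. L (Blocker) can still go to M. Fixed point.
M never enters the attractor, so Blocker can avoid the target forever.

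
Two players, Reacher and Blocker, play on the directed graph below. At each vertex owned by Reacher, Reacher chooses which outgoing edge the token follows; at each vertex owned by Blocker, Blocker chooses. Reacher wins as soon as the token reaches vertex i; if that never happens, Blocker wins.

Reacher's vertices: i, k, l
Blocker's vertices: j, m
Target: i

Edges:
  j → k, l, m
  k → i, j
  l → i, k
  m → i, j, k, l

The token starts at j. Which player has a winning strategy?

Blocker

A0 = {i}
A1: add {k, l} — k (Reacher) has k→i; l (Reacher) has l→i.
A2 = A1; e.g. j (Blocker) can still go to m. Fixed point.
j never enters the attractor, so Blocker can avoid the target forever.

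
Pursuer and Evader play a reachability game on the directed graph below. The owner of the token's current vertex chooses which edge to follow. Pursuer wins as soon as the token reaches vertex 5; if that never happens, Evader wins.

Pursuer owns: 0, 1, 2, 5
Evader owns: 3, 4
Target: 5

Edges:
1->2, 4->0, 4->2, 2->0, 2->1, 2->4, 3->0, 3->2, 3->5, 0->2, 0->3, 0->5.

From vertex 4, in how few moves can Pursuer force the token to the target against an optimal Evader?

3

A0 = {5}
A1: add {0} — 0 (Pursuer) has 0→5.
A2: add {2} — 2 (Pursuer) has 2→0.
A3: add {1, 3, 4} — 1 (Pursuer) has 1→2; 3 (Evader): all of {0, 2, 5} already in; 4 (Evader): all of {0, 2} already in.
A3 = all vertices. Fixed point.
4 enters the attractor at level 3, so Pursuer can force the target in 3 moves from there.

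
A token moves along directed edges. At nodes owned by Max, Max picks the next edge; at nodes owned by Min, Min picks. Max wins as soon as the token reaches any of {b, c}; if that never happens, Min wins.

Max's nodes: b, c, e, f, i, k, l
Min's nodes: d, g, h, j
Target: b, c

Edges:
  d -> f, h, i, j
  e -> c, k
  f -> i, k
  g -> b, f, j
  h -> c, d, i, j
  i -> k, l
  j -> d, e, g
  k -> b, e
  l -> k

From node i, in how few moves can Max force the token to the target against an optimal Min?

2

A0 = {b, c}
A1: add {e, k} — e (Max) has e→c; k (Max) has k→b.
A2: add {f, i, l} — f (Max) has f→k; i (Max) has i→k; l (Max) has l→k.
A3 = A2; e.g. d (Min) can still go to h. Fixed point.
i enters the attractor at level 2, so Max can force the target in 2 moves from there.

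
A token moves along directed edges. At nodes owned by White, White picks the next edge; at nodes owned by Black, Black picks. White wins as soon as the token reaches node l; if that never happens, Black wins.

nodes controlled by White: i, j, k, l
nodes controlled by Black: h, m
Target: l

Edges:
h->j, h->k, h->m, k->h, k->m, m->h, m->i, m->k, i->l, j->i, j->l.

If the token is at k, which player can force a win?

A0 = {l}
A1: add {i, j} — i (White) has i→l; j (White) has j→l.
A2 = A1; e.g. h (Black) can still go to k. Fixed point.
k never enters the attractor, so Black can avoid the target forever.

Black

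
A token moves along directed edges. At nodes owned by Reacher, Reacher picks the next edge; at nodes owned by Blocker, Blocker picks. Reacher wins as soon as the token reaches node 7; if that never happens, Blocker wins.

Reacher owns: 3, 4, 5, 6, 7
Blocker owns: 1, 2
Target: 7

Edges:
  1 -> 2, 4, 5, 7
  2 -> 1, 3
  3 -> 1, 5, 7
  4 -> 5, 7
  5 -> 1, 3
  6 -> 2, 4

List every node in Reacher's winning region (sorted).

3, 4, 5, 6, 7

A0 = {7}
A1: add {3, 4} — 3 (Reacher) has 3→7; 4 (Reacher) has 4→7.
A2: add {5, 6} — 5 (Reacher) has 5→3; 6 (Reacher) has 6→4.
A3 = A2; e.g. 1 (Blocker) can still go to 2. Fixed point.
Reacher's winning region = {3, 4, 5, 6, 7}.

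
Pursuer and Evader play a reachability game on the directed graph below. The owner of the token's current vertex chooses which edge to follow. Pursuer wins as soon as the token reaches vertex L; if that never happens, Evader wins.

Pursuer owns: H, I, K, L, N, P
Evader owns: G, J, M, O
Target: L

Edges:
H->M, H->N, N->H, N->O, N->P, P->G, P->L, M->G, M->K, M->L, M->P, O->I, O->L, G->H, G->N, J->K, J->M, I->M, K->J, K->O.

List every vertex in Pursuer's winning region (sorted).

A0 = {L}
A1: add {P} — P (Pursuer) has P→L.
A2: add {N} — N (Pursuer) has N→P.
A3: add {H} — H (Pursuer) has H→N.
A4: add {G} — G (Evader): all of {H, N} already in.
A5 = A4; e.g. I (Pursuer) has no edge into A4. Fixed point.
Pursuer's winning region = {G, H, L, N, P}.

G, H, L, N, P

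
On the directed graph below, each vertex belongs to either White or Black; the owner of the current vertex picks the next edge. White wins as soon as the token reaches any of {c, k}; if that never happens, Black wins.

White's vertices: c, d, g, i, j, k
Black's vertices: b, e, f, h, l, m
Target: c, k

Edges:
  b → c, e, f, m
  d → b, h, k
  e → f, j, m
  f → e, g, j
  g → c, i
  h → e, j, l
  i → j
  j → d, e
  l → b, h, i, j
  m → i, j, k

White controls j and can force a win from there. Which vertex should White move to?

d

A0 = {c, k}
A1: add {d, g} — d (White) has d→k; g (White) has g→c.
A2: add {j} — j (White) has j→d.
A3: add {i} — i (White) has i→j.
A4: add {m} — m (Black): all of {i, j, k} already in.
A5 = A4; e.g. b (Black) can still go to e. Fixed point.
From j, successor d is in the attractor (rank 1); the other successor e is not.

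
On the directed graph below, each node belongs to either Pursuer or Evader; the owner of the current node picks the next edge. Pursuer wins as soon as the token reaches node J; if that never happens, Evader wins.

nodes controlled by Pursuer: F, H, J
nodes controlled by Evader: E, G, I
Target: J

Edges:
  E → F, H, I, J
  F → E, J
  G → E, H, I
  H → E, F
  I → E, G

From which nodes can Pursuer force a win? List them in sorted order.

F, H, J

A0 = {J}
A1: add {F} — F (Pursuer) has F→J.
A2: add {H} — H (Pursuer) has H→F.
A3 = A2; e.g. E (Evader) can still go to I. Fixed point.
Pursuer's winning region = {F, H, J}.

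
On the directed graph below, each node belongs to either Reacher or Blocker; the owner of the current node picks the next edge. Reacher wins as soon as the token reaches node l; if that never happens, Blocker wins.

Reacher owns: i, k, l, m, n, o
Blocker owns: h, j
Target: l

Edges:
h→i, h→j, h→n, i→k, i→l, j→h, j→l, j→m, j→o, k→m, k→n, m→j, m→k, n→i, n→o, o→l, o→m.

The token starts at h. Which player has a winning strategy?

A0 = {l}
A1: add {i, o} — i (Reacher) has i→l; o (Reacher) has o→l.
A2: add {n} — n (Reacher) has n→i.
A3: add {k} — k (Reacher) has k→n.
A4: add {m} — m (Reacher) has m→k.
A5 = A4; e.g. h (Blocker) can still go to j. Fixed point.
h never enters the attractor, so Blocker can avoid the target forever.

Blocker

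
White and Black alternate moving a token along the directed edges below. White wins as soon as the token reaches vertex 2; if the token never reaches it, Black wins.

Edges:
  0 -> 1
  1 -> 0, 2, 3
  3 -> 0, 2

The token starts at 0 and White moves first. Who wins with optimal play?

Black

Track states (vertex, player-to-move).
A0 = {(2,White), (2,Black)}
A1: add {(1,White), (3,White)}.
A2: add {(0,Black)}.
A3 = A2; e.g. (0,White) stays out. (0,White) never enters ⇒ Black avoids the target.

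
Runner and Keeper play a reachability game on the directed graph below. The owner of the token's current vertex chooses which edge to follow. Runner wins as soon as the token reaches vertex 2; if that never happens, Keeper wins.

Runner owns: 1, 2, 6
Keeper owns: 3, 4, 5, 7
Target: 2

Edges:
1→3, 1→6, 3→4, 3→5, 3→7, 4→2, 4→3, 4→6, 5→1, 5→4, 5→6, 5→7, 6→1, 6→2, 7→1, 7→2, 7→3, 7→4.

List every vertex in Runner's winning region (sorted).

1, 2, 6

A0 = {2}
A1: add {6} — 6 (Runner) has 6→2.
A2: add {1} — 1 (Runner) has 1→6.
A3 = A2; e.g. 3 (Keeper) can still go to 4. Fixed point.
Runner's winning region = {1, 2, 6}.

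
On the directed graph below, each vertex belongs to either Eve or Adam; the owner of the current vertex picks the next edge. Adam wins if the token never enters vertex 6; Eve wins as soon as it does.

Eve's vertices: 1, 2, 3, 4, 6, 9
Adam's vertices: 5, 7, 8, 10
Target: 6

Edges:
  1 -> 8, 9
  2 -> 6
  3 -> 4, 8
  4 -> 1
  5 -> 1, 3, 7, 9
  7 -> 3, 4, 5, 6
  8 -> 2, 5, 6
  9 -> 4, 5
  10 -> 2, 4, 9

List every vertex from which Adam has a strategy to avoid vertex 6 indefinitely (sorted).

A0 = {6}
A1: add {2} — 2 (Eve) has 2→6.
A2 = A1; e.g. 1 (Eve) has no edge into A1. Fixed point.
Eve's attractor = {2, 6}; Adam avoids the target exactly from the complement.

1, 3, 4, 5, 7, 8, 9, 10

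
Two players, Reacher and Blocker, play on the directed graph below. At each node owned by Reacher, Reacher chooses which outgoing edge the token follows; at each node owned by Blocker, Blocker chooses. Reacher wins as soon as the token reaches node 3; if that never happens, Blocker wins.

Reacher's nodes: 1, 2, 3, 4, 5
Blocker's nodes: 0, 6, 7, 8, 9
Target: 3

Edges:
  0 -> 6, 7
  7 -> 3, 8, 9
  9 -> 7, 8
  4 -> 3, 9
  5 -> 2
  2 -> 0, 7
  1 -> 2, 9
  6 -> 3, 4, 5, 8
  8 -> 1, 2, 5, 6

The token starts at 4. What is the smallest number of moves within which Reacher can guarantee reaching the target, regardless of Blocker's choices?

1

A0 = {3}
A1: add {4} — 4 (Reacher) has 4→3.
A2 = A1; e.g. 0 (Blocker) can still go to 6. Fixed point.
4 enters the attractor at level 1, so Reacher can force the target in 1 move from there.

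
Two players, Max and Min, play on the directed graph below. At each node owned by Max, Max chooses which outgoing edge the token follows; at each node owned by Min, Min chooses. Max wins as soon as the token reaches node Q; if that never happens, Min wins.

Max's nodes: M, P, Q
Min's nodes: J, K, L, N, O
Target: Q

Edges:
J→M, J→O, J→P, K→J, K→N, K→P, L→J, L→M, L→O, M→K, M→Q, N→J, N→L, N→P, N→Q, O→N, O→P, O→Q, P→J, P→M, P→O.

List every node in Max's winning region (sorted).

M, P, Q

A0 = {Q}
A1: add {M} — M (Max) has M→Q.
A2: add {P} — P (Max) has P→M.
A3 = A2; e.g. J (Min) can still go to O. Fixed point.
Max's winning region = {M, P, Q}.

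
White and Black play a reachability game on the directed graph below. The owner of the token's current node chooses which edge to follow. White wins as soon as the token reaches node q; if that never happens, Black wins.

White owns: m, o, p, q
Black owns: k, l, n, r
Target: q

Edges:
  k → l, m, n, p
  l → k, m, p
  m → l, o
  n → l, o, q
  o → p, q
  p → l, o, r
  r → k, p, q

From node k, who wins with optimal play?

A0 = {q}
A1: add {o} — o (White) has o→q.
A2: add {m, p} — m (White) has m→o; p (White) has p→o.
A3 = A2; e.g. k (Black) can still go to l. Fixed point.
k never enters the attractor, so Black can avoid the target forever.

Black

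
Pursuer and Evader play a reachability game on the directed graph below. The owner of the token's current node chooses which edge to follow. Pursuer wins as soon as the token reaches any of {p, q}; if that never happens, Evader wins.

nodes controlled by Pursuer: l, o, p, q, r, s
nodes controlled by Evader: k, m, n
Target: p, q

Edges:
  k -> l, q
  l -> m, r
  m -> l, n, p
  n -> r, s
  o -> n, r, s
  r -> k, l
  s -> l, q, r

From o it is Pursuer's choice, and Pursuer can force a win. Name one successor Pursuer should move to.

A0 = {p, q}
A1: add {s} — s (Pursuer) has s→q.
A2: add {o} — o (Pursuer) has o→s.
A3 = A2; e.g. k (Evader) can still go to l. Fixed point.
From o, successor s is in the attractor (rank 1); the other successors n, r are not.

s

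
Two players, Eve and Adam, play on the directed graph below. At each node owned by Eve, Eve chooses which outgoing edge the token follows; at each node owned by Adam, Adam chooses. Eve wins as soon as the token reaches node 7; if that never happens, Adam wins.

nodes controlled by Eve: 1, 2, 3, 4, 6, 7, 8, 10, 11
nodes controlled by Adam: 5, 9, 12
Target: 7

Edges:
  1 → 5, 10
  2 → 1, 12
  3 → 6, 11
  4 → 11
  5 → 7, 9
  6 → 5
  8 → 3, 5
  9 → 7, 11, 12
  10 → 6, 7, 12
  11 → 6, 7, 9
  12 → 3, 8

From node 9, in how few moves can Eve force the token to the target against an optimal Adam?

A0 = {7}
A1: add {10, 11} — 10 (Eve) has 10→7; 11 (Eve) has 11→7.
A2: add {1, 3, 4} — 1 (Eve) has 1→10; 3 (Eve) has 3→11; 4 (Eve) has 4→11.
A3: add {2, 8} — 2 (Eve) has 2→1; 8 (Eve) has 8→3.
A4: add {12} — 12 (Adam): all of {3, 8} already in.
A5: add {9} — 9 (Adam): all of {7, 11, 12} already in.
9 enters the attractor at level 5, so Eve can force the target in 5 moves from there.

5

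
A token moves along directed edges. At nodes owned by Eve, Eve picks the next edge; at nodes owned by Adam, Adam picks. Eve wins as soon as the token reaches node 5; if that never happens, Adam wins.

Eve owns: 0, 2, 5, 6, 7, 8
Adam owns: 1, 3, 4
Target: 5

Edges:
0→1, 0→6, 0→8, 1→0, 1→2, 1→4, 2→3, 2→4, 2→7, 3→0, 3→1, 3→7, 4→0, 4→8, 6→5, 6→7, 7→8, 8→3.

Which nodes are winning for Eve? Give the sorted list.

0, 5, 6

A0 = {5}
A1: add {6} — 6 (Eve) has 6→5.
A2: add {0} — 0 (Eve) has 0→6.
A3 = A2; e.g. 1 (Adam) can still go to 2. Fixed point.
Eve's winning region = {0, 5, 6}.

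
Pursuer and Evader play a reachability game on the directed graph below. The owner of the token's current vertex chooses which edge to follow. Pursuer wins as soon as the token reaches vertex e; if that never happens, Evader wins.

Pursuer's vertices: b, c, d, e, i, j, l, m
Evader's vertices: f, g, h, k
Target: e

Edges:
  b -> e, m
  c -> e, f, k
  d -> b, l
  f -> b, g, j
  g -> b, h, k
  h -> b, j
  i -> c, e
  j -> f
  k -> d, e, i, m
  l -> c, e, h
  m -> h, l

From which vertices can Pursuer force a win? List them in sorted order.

b, c, d, e, i, k, l, m

A0 = {e}
A1: add {b, c, i, l} — b (Pursuer) has b→e; c (Pursuer) has c→e; i (Pursuer) has i→e; l (Pursuer) has l→e.
A2: add {d, m} — d (Pursuer) has d→b; m (Pursuer) has m→l.
A3: add {k} — k (Evader): all of {d, e, i, m} already in.
A4 = A3; e.g. f (Evader) can still go to g. Fixed point.
Pursuer's winning region = {b, c, d, e, i, k, l, m}.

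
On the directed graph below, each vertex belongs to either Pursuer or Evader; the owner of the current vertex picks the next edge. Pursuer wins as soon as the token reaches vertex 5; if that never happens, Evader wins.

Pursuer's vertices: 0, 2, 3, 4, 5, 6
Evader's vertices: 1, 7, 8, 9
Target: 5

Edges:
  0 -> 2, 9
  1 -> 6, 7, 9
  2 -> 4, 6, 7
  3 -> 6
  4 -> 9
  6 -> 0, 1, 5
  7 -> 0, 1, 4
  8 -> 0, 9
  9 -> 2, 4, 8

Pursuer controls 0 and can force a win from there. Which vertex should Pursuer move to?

2

A0 = {5}
A1: add {6} — 6 (Pursuer) has 6→5.
A2: add {2, 3} — 2 (Pursuer) has 2→6; 3 (Pursuer) has 3→6.
A3: add {0} — 0 (Pursuer) has 0→2.
A4 = A3; e.g. 1 (Evader) can still go to 7. Fixed point.
From 0, successor 2 is in the attractor (rank 2); the other successor 9 is not.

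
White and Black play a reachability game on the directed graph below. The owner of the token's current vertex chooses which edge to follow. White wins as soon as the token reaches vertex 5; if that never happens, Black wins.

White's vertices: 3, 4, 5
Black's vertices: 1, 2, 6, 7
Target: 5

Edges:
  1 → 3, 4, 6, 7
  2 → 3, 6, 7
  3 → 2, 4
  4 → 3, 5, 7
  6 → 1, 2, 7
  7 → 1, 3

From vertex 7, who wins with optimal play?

A0 = {5}
A1: add {4} — 4 (White) has 4→5.
A2: add {3} — 3 (White) has 3→4.
A3 = A2; e.g. 1 (Black) can still go to 6. Fixed point.
7 never enters the attractor, so Black can avoid the target forever.

Black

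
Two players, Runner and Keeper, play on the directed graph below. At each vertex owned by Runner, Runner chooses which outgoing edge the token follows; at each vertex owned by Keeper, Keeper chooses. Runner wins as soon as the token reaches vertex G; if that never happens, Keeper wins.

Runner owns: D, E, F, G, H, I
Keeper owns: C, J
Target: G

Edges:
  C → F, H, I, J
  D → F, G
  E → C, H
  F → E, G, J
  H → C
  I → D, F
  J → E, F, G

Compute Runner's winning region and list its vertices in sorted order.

A0 = {G}
A1: add {D, F} — D (Runner) has D→G; F (Runner) has F→G.
A2: add {I} — I (Runner) has I→D.
A3 = A2; e.g. C (Keeper) can still go to H. Fixed point.
Runner's winning region = {D, F, G, I}.

D, F, G, I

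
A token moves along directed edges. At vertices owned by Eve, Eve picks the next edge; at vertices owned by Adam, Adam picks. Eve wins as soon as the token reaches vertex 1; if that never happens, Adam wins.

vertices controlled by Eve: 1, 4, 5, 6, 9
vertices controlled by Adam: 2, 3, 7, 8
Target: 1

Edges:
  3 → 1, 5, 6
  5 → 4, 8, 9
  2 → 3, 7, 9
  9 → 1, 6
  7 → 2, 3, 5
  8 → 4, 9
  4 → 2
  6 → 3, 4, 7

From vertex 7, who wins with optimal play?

Adam

A0 = {1}
A1: add {9} — 9 (Eve) has 9→1.
A2: add {5} — 5 (Eve) has 5→9.
A3 = A2; e.g. 2 (Adam) can still go to 3. Fixed point.
7 never enters the attractor, so Adam can avoid the target forever.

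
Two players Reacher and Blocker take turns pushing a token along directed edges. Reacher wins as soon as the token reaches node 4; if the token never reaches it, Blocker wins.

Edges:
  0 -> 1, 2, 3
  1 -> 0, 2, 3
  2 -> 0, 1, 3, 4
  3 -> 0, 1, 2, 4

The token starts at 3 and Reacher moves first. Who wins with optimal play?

Track states (vertex, player-to-move).
A0 = {(4,Reacher), (4,Blocker)}
A1: add {(2,Reacher), (3,Reacher)}.
(3,Reacher) ∈ A1 ⇒ Reacher forces the target.

Reacher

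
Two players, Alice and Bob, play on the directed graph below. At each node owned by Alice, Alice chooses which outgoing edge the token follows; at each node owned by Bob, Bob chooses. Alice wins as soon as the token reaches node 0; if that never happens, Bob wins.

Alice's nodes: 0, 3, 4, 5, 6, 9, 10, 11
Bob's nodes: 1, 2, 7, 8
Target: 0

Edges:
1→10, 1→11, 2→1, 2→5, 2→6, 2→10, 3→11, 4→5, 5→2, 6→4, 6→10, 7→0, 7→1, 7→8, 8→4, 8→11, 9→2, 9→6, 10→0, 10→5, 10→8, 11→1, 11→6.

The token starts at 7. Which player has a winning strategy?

Bob

A0 = {0}
A1: add {10} — 10 (Alice) has 10→0.
A2: add {6} — 6 (Alice) has 6→10.
A3: add {9, 11} — 9 (Alice) has 9→6; 11 (Alice) has 11→6.
A4: add {1, 3} — 1 (Bob): all of {10, 11} already in; 3 (Alice) has 3→11.
A5 = A4; e.g. 2 (Bob) can still go to 5. Fixed point.
7 never enters the attractor, so Bob can avoid the target forever.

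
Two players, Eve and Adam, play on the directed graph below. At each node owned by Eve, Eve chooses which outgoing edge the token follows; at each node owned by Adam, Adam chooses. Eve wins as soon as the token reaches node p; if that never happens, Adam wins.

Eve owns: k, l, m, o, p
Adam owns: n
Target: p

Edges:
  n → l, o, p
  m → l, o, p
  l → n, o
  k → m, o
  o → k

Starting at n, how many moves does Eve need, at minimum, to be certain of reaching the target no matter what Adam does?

A0 = {p}
A1: add {m} — m (Eve) has m→p.
A2: add {k} — k (Eve) has k→m.
A3: add {o} — o (Eve) has o→k.
A4: add {l} — l (Eve) has l→o.
A5: add {n} — n (Adam): all of {l, o, p} already in.
A5 = all vertices. Fixed point.
n enters the attractor at level 5, so Eve can force the target in 5 moves from there.

5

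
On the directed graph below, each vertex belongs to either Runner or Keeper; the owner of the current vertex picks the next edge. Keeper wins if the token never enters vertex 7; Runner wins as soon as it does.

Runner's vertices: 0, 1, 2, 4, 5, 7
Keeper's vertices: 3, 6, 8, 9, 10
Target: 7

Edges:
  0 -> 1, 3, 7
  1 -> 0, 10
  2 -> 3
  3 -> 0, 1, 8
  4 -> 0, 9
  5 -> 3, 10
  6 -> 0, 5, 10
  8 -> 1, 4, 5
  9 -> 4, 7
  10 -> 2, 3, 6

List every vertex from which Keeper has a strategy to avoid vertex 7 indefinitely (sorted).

2, 3, 5, 6, 8, 10

A0 = {7}
A1: add {0} — 0 (Runner) has 0→7.
A2: add {1, 4} — 1 (Runner) has 1→0; 4 (Runner) has 4→0.
A3: add {9} — 9 (Keeper): all of {4, 7} already in.
A4 = A3; e.g. 2 (Runner) has no edge into A3. Fixed point.
Runner's attractor = {0, 1, 4, 7, 9}; Keeper avoids the target exactly from the complement.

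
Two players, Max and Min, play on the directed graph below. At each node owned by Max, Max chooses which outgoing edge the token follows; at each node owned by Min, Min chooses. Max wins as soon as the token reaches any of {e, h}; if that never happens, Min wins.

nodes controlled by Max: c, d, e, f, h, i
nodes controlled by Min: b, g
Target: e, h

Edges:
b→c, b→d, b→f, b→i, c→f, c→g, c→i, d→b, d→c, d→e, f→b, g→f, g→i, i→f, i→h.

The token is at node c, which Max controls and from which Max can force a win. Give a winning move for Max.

A0 = {e, h}
A1: add {d, i} — d (Max) has d→e; i (Max) has i→h.
A2: add {c} — c (Max) has c→i.
A3 = A2; e.g. b (Min) can still go to f. Fixed point.
From c, successor i is in the attractor (rank 1); the other successors f, g are not.

i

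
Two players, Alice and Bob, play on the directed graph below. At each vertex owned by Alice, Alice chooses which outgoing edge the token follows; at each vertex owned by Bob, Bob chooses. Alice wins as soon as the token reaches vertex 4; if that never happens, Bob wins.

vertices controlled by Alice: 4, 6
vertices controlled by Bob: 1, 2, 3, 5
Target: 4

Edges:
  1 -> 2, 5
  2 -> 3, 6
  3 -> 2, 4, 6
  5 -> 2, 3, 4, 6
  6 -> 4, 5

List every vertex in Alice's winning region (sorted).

A0 = {4}
A1: add {6} — 6 (Alice) has 6→4.
A2 = A1; e.g. 1 (Bob) can still go to 2. Fixed point.
Alice's winning region = {4, 6}.

4, 6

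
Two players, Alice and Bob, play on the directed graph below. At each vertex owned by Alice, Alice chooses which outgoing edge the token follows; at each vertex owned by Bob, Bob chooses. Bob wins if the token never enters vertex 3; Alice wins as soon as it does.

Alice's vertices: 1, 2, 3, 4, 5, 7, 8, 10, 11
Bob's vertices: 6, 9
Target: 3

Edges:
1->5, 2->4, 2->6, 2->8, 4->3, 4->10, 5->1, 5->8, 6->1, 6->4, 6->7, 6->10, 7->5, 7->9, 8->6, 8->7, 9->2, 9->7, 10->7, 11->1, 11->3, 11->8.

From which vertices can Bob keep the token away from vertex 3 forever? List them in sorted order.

1, 5, 6, 7, 8, 9, 10

A0 = {3}
A1: add {4, 11} — 4 (Alice) has 4→3; 11 (Alice) has 11→3.
A2: add {2} — 2 (Alice) has 2→4.
A3 = A2; e.g. 1 (Alice) has no edge into A2. Fixed point.
Alice's attractor = {2, 3, 4, 11}; Bob avoids the target exactly from the complement.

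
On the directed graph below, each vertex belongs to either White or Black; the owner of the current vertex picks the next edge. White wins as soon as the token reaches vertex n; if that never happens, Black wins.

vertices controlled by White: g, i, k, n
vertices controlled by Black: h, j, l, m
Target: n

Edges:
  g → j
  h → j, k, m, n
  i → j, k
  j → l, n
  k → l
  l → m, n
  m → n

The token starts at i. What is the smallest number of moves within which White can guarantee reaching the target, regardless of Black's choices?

4

A0 = {n}
A1: add {m} — m (Black): all of {n} already in.
A2: add {l} — l (Black): all of {m, n} already in.
A3: add {j, k} — j (Black): all of {l, n} already in; k (White) has k→l.
A4: add {g, h, i} — g (White) has g→j; h (Black): all of {j, k, m, n} already in; i (White) has i→j.
A4 = all vertices. Fixed point.
i enters the attractor at level 4, so White can force the target in 4 moves from there.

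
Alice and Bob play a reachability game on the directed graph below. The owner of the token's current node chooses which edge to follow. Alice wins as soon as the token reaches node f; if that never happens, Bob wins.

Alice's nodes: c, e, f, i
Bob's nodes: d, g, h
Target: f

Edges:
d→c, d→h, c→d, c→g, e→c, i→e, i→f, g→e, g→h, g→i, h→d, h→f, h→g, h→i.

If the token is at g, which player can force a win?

Bob

A0 = {f}
A1: add {i} — i (Alice) has i→f.
A2 = A1; e.g. c (Alice) has no edge into A1. Fixed point.
g never enters the attractor, so Bob can avoid the target forever.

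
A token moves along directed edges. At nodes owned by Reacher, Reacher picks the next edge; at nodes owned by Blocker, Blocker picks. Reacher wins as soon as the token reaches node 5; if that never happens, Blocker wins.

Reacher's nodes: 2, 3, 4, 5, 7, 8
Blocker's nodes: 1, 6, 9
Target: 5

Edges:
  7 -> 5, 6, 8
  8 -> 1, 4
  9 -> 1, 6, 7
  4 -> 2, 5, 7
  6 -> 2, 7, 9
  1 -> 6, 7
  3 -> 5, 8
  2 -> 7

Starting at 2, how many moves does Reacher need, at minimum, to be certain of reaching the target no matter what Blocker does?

2

A0 = {5}
A1: add {3, 4, 7} — 3 (Reacher) has 3→5; 4 (Reacher) has 4→5; 7 (Reacher) has 7→5.
A2: add {2, 8} — 2 (Reacher) has 2→7; 8 (Reacher) has 8→4.
A3 = A2; e.g. 1 (Blocker) can still go to 6. Fixed point.
2 enters the attractor at level 2, so Reacher can force the target in 2 moves from there.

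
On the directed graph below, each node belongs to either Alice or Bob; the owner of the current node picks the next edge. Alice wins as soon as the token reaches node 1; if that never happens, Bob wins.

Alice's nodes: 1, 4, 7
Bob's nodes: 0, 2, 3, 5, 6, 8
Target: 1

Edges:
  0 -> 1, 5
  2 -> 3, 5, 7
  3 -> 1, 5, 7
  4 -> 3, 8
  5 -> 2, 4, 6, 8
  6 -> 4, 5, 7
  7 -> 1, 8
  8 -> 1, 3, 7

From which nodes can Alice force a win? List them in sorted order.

1, 7

A0 = {1}
A1: add {7} — 7 (Alice) has 7→1.
A2 = A1; e.g. 0 (Bob) can still go to 5. Fixed point.
Alice's winning region = {1, 7}.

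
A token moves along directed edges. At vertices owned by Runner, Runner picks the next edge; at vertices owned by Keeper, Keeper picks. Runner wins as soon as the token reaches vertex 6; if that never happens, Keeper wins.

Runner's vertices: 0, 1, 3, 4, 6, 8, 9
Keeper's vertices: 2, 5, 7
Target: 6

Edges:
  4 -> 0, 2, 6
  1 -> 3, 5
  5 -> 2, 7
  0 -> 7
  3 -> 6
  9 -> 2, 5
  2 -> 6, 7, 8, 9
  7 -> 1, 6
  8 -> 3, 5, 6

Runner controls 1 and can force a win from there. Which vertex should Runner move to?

A0 = {6}
A1: add {3, 4, 8} — 3 (Runner) has 3→6; 4 (Runner) has 4→6; 8 (Runner) has 8→6.
A2: add {1} — 1 (Runner) has 1→3.
A3: add {7} — 7 (Keeper): all of {1, 6} already in.
A4: add {0} — 0 (Runner) has 0→7.
A5 = A4; e.g. 2 (Keeper) can still go to 9. Fixed point.
From 1, successor 3 is in the attractor (rank 1); the other successor 5 is not.

3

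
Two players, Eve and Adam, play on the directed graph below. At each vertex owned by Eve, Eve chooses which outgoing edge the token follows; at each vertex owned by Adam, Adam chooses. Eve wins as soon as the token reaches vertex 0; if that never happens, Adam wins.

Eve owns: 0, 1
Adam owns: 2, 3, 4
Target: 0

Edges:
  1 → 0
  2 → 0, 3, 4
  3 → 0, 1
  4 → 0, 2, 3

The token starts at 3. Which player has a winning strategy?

Eve

A0 = {0}
A1: add {1} — 1 (Eve) has 1→0.
A2: add {3} — 3 (Adam): all of {0, 1} already in.
A3 = A2; e.g. 2 (Adam) can still go to 4. Fixed point.
3 ∈ A2, so Eve can force the target.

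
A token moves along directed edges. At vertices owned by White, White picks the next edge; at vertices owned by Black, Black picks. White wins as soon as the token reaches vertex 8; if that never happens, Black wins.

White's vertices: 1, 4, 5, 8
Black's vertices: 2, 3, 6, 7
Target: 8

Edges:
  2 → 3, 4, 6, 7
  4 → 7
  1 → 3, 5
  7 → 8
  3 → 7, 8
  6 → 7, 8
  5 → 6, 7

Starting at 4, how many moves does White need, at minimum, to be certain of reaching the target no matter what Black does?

2

A0 = {8}
A1: add {7} — 7 (Black): all of {8} already in.
A2: add {3, 4, 5, 6} — 3 (Black): all of {7, 8} already in; 4 (White) has 4→7; 5 (White) has 5→7; 6 (Black): all of {7, 8} already in.
4 enters the attractor at level 2, so White can force the target in 2 moves from there.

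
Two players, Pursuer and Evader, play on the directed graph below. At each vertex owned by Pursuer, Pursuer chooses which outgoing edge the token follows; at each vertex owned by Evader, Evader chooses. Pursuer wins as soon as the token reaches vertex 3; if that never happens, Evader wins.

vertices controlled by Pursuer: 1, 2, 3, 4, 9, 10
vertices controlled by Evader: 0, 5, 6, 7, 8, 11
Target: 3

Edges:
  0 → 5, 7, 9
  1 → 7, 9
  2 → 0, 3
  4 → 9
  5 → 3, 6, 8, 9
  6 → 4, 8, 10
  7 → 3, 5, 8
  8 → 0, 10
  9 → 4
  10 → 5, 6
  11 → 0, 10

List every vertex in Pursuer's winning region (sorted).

2, 3

A0 = {3}
A1: add {2} — 2 (Pursuer) has 2→3.
A2 = A1; e.g. 0 (Evader) can still go to 5. Fixed point.
Pursuer's winning region = {2, 3}.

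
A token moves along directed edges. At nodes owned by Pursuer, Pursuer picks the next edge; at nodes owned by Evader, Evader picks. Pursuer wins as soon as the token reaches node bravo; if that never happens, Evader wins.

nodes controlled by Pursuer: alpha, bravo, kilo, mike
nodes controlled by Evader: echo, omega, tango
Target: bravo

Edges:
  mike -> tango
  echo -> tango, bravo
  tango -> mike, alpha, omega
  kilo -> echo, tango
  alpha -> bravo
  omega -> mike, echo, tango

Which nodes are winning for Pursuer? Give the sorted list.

A0 = {bravo}
A1: add {alpha} — alpha (Pursuer) has alpha→bravo.
A2 = A1; e.g. mike (Pursuer) has no edge into A1. Fixed point.
Pursuer's winning region = {alpha, bravo}.

alpha, bravo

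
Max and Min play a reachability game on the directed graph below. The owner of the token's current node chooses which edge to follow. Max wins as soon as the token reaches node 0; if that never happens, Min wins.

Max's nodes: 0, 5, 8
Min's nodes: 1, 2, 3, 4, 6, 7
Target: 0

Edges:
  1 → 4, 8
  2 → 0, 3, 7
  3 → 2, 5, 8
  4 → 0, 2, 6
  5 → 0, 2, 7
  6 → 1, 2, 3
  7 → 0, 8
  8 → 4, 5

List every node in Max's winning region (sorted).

A0 = {0}
A1: add {5} — 5 (Max) has 5→0.
A2: add {8} — 8 (Max) has 8→5.
A3: add {7} — 7 (Min): all of {0, 8} already in.
A4 = A3; e.g. 1 (Min) can still go to 4. Fixed point.
Max's winning region = {0, 5, 7, 8}.

0, 5, 7, 8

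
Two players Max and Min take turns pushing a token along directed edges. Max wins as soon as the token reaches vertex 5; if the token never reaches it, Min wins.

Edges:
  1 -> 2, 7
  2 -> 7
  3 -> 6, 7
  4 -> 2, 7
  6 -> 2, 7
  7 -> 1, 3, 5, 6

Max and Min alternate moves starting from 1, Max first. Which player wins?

Max

Track states (vertex, player-to-move).
A0 = {(5,Max), (5,Min)}
A1: add {(7,Max)}.
A2: add {(2,Min)}.
A3: add {(1,Max), (4,Max), (6,Max)}.
(1,Max) ∈ A3 ⇒ Max forces the target.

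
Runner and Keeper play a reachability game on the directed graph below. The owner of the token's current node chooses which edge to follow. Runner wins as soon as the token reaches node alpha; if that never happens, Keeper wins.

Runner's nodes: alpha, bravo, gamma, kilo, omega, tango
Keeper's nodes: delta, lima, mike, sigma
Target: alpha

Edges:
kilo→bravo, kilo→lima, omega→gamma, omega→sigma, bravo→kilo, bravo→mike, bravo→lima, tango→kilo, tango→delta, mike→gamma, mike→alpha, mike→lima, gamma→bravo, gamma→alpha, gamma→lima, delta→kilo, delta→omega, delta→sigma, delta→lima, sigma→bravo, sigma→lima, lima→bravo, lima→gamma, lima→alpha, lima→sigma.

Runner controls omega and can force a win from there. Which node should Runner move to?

gamma

A0 = {alpha}
A1: add {gamma} — gamma (Runner) has gamma→alpha.
A2: add {omega} — omega (Runner) has omega→gamma.
A3 = A2; e.g. kilo (Runner) has no edge into A2. Fixed point.
From omega, successor gamma is in the attractor (rank 1); the other successor sigma is not.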